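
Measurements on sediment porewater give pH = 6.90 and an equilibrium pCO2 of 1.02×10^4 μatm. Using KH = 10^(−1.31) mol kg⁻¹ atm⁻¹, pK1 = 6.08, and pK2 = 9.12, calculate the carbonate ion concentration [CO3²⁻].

[CO2*] = KH · pCO2 = 10^(−1.31) × 1.02×10^4×10^-6 = 4.996×10^-4 mol/kg
α₀ = 1/(1 + K1/[H⁺] + K1K2/[H⁺]²) = 1/(1 + 10^+0.82 + 10^-1.40) = 0.1308
DIC = [CO2*]/α₀ = 4.996×10^-4 / 0.1308 = 3.820 mmol/kg
[CO3²⁻] = α₂·DIC; α₂ = 0.005206, so [CO3²⁻] = 0.005206 × 3.820 = 0.0199 mmol/kg = 19.9 μmol/kg

[CO3²⁻] = 19.9 μmol/kg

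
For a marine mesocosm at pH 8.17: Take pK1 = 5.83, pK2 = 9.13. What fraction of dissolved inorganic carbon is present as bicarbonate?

α₁ = 0.897

α₁ = 1 / (1 + [H⁺]/K1 + K2/[H⁺]) = 1 / (1 + 10^-2.34 + 10^-0.96)
   = 1 / (1 + 0.0045709 + 0.10965) = 1/1.1142 = 0.8975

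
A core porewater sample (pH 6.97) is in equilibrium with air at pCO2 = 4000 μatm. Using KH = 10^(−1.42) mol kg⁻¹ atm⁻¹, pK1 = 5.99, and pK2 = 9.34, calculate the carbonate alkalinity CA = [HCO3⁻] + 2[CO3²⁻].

[CO2*] = KH · pCO2 = 10^(−1.42) × 4000×10^-6 = 1.521×10^-4 mol/kg
α₀ = 1/(1 + K1/[H⁺] + K1K2/[H⁺]²) = 1/(1 + 10^+0.98 + 10^-1.39) = 0.09442
DIC = [CO2*]/α₀ = 1.521×10^-4 / 0.09442 = 1.611 mmol/kg
CA = (α₁ + 2α₂)·DIC = (0.9017 + 2×0.003847) × 1.611 = 1.46 mmol/kg

CA = 1.46 mmol/kg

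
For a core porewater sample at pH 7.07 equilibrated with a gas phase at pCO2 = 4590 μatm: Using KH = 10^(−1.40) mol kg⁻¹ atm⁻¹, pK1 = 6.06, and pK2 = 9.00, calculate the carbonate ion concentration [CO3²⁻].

[CO3²⁻] = 0.0220 mmol/kg

[CO2*] = KH · pCO2 = 10^(−1.40) × 4590×10^-6 = 1.827×10^-4 mol/kg
α₀ = 1/(1 + K1/[H⁺] + K1K2/[H⁺]²) = 1/(1 + 10^+1.01 + 10^-0.92) = 0.08808
DIC = [CO2*]/α₀ = 1.827×10^-4 / 0.08808 = 2.075 mmol/kg
[CO3²⁻] = α₂·DIC; α₂ = 0.01059, so [CO3²⁻] = 0.01059 × 2.075 = 0.0220 mmol/kg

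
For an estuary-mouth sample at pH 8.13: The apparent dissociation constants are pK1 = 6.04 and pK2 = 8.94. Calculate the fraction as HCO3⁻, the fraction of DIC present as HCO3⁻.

α₁ = 1 / (1 + [H⁺]/K1 + K2/[H⁺]) = 1 / (1 + 10^-2.09 + 10^-0.81)
   = 1 / (1 + 0.0081283 + 0.15488) = 1/1.1630 = 0.8598

α₁ = 0.860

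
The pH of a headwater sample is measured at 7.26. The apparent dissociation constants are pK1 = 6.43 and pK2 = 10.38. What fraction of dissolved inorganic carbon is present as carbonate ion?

α₂ = 1 / (1 + [H⁺]/K2 + [H⁺]²/(K1K2)) = 1 / (1 + 10^+3.12 + 10^+2.29)
   = 1 / (1 + 1318.3 + 194.98) = 1/1514.2 = 0.0006604

α₂ = 0.000660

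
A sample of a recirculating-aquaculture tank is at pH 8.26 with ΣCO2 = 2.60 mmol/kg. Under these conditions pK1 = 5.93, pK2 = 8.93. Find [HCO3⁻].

α₁ = 1 / (1 + [H⁺]/K1 + K2/[H⁺]) = 1 / (1 + 10^-2.33 + 10^-0.67)
   = 1 / (1 + 0.0046774 + 0.21380) = 1/1.2185 = 0.8207
[HCO3⁻] = α₁ × DIC = 0.8207 × 2.60 = 2.13 mmol/kg

[HCO3⁻] = 2.13 mmol/kg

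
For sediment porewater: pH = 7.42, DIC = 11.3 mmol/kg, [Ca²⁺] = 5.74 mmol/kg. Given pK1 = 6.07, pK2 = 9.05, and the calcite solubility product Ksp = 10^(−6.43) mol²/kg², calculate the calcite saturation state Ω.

α₂ = 1 / (1 + [H⁺]/K2 + [H⁺]²/(K1K2)) = 1 / (1 + 10^+1.63 + 10^+0.28)
   = 1 / (1 + 42.658 + 1.9055) = 1/45.563 = 0.02195
[CO3²⁻] = α₂ × DIC = 0.02195 × 11.3 = 0.2480 mmol/kg
Ksp = 10^(−6.43) = 3.715×10^-7
Ω = [Ca²⁺][CO3²⁻]/Ksp = (5.74×10^-3)(2.480×10^-4) / 3.715×10^-7 = 3.83

Ω = 3.83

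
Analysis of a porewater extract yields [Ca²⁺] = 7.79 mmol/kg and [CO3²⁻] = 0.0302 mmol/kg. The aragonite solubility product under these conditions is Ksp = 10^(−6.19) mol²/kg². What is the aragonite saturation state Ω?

Ω = 0.364

Ksp = 10^(−6.19) = 6.457×10^-7
Ω = [Ca²⁺][CO3²⁻]/Ksp = (7.79×10^-3)(0.0302×10^-3) / 6.457×10^-7 = 0.364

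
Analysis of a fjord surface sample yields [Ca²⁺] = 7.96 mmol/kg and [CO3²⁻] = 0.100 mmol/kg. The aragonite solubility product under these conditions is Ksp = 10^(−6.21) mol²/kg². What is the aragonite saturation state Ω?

Ω = 1.29

Ksp = 10^(−6.21) = 6.166×10^-7
Ω = [Ca²⁺][CO3²⁻]/Ksp = (7.96×10^-3)(0.100×10^-3) / 6.166×10^-7 = 1.29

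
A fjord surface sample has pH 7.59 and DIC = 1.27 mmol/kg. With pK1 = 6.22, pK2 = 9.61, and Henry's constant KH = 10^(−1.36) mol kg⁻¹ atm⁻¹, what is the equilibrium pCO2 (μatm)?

pCO2 = 1180 μatm

α₀ = 1 / (1 + K1/[H⁺] + K1K2/[H⁺]²) = 1 / (1 + 10^+1.37 + 10^-0.65)
   = 1 / (1 + 23.442 + 0.22387) = 1/24.666 = 0.04054
[CO2*] = α₀ × DIC = 0.04054 × 1.27 = 0.05149 mmol/kg
pCO2 = [CO2*]/KH = 5.149×10^-5 / 4.365×10^-2 = 1180 μatm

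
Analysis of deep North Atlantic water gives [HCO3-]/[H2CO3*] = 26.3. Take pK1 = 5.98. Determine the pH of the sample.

From K1 = [H⁺][HCO3-]/[H2CO3*]:  pH = pK1 + log₁₀([HCO3-]/[H2CO3*])
log₁₀(26.3) = +1.420
pH = 5.98 + (+1.420) = 7.40

pH = 7.40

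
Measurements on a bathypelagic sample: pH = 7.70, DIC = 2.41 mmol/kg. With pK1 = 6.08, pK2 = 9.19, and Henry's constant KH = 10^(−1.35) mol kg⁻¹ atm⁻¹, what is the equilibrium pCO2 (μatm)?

pCO2 = 1230 μatm

α₀ = 1 / (1 + K1/[H⁺] + K1K2/[H⁺]²) = 1 / (1 + 10^+1.62 + 10^+0.13)
   = 1 / (1 + 41.687 + 1.3490) = 1/44.036 = 0.02271
[CO2*] = α₀ × DIC = 0.02271 × 2.41 = 0.05473 mmol/kg
pCO2 = [CO2*]/KH = 5.473×10^-5 / 4.467×10^-2 = 1230 μatm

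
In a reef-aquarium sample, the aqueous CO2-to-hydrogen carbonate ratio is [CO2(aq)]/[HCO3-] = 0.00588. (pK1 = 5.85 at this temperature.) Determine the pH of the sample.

From K1 = [H⁺][HCO3-]/[CO2(aq)]:  pH = pK1 − log₁₀([CO2(aq)]/[HCO3-])
log₁₀(0.00588) = -2.231
pH = 5.85 − (-2.231) = 8.08

pH = 8.08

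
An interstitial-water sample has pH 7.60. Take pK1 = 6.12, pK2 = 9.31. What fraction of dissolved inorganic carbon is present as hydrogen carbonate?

α₁ = 0.950

α₁ = 1 / (1 + [H⁺]/K1 + K2/[H⁺]) = 1 / (1 + 10^-1.48 + 10^-1.71)
   = 1 / (1 + 0.033113 + 0.019498) = 1/1.0526 = 0.9500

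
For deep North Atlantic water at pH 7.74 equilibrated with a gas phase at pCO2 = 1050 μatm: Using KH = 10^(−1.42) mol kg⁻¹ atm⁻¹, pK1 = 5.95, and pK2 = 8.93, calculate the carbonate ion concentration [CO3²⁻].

[CO3²⁻] = 0.159 mmol/kg

[CO2*] = KH · pCO2 = 10^(−1.42) × 1050×10^-6 = 3.992×10^-5 mol/kg
α₀ = 1/(1 + K1/[H⁺] + K1K2/[H⁺]²) = 1/(1 + 10^+1.79 + 10^+0.60) = 0.01501
DIC = [CO2*]/α₀ = 3.992×10^-5 / 0.01501 = 2.660 mmol/kg
[CO3²⁻] = α₂·DIC; α₂ = 0.05974, so [CO3²⁻] = 0.05974 × 2.660 = 0.159 mmol/kg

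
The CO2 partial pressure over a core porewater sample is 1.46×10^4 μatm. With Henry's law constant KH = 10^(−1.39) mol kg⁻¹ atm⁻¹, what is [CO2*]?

[CO2*] = 595 μmol/kg

KH = 10^(−1.39) = 4.074×10^-2 mol kg⁻¹ atm⁻¹
[CO2*] = KH · pCO2 = 4.074×10^-2 × 1.46×10^4×10^-6 atm = 5.95×10^-4 mol/kg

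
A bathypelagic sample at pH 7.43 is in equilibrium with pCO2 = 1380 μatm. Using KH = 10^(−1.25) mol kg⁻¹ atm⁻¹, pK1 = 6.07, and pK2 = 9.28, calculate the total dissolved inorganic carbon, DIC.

DIC = 1.88 mmol/kg

[CO2*] = KH · pCO2 = 10^(−1.25) × 1380×10^-6 = 7.760×10^-5 mol/kg
α₀ = 1/(1 + K1/[H⁺] + K1K2/[H⁺]²) = 1/(1 + 10^+1.36 + 10^-0.49) = 0.04127
DIC = [CO2*]/α₀ = 7.760×10^-5 / 0.04127 = 1.88 mmol/kg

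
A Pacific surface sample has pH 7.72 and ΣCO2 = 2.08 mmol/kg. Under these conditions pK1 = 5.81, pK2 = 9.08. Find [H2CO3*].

[CO2*] = 0.0242 mmol/kg

α₀ = 1 / (1 + K1/[H⁺] + K1K2/[H⁺]²) = 1 / (1 + 10^+1.91 + 10^+0.55)
   = 1 / (1 + 81.283 + 3.5481) = 1/85.831 = 0.01165
[CO2*] = α₀ × DIC = 0.01165 × 2.08 = 0.0242 mmol/kg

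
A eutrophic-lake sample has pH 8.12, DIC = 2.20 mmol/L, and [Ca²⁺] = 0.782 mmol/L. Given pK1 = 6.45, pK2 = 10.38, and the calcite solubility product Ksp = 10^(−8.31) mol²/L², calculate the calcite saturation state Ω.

α₂ = 1 / (1 + [H⁺]/K2 + [H⁺]²/(K1K2)) = 1 / (1 + 10^+2.26 + 10^+0.59)
   = 1 / (1 + 181.97 + 3.8905) = 1/186.86 = 0.005352
[CO3²⁻] = α₂ × DIC = 0.005352 × 2.20 = 0.01177 mmol/L = 11.77 μmol/L
Ksp = 10^(−8.31) = 4.898×10^-9
Ω = [Ca²⁺][CO3²⁻]/Ksp = (0.782×10^-3)(1.177×10^-5) / 4.898×10^-9 = 1.88

Ω = 1.88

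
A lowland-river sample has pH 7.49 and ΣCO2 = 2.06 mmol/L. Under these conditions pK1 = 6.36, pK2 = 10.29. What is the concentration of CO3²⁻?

α₂ = 1 / (1 + [H⁺]/K2 + [H⁺]²/(K1K2)) = 1 / (1 + 10^+2.80 + 10^+1.67)
   = 1 / (1 + 630.96 + 46.774) = 1/678.73 = 0.001473
[CO3²⁻] = α₂ × DIC = 0.001473 × 2.06 = 0.00304 mmol/L = 3.04 μmol/L

[CO3²⁻] = 3.04 μmol/L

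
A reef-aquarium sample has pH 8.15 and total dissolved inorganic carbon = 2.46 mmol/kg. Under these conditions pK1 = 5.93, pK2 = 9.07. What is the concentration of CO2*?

α₀ = 1 / (1 + K1/[H⁺] + K1K2/[H⁺]²) = 1 / (1 + 10^+2.22 + 10^+1.30)
   = 1 / (1 + 165.96 + 19.953) = 1/186.91 = 0.005350
[CO2*] = α₀ × DIC = 0.005350 × 2.46 = 0.0132 mmol/kg = 13.2 μmol/kg

[CO2*] = 13.2 μmol/kg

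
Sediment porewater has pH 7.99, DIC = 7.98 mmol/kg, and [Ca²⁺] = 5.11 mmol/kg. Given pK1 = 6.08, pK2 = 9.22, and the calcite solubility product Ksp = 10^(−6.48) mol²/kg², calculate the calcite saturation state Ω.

Ω = 6.77

α₂ = 1 / (1 + [H⁺]/K2 + [H⁺]²/(K1K2)) = 1 / (1 + 10^+1.23 + 10^-0.68)
   = 1 / (1 + 16.982 + 0.20893) = 1/18.191 = 0.05497
[CO3²⁻] = α₂ × DIC = 0.05497 × 7.98 = 0.4387 mmol/kg
Ksp = 10^(−6.48) = 3.311×10^-7
Ω = [Ca²⁺][CO3²⁻]/Ksp = (5.11×10^-3)(4.387×10^-4) / 3.311×10^-7 = 6.77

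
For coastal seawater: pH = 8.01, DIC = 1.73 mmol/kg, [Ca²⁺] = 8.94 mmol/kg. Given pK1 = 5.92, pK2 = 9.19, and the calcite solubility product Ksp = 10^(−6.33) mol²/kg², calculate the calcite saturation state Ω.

Ω = 2.03

α₂ = 1 / (1 + [H⁺]/K2 + [H⁺]²/(K1K2)) = 1 / (1 + 10^+1.18 + 10^-0.91)
   = 1 / (1 + 15.136 + 0.12303) = 1/16.259 = 0.06151
[CO3²⁻] = α₂ × DIC = 0.06151 × 1.73 = 0.1064 mmol/kg
Ksp = 10^(−6.33) = 4.677×10^-7
Ω = [Ca²⁺][CO3²⁻]/Ksp = (8.94×10^-3)(1.064×10^-4) / 4.677×10^-7 = 2.03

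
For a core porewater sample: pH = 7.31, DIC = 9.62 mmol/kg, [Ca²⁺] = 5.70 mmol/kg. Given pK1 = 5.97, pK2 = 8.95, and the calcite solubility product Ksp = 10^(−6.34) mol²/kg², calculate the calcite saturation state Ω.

Ω = 2.57

α₂ = 1 / (1 + [H⁺]/K2 + [H⁺]²/(K1K2)) = 1 / (1 + 10^+1.64 + 10^+0.30)
   = 1 / (1 + 43.652 + 1.9953) = 1/46.647 = 0.02144
[CO3²⁻] = α₂ × DIC = 0.02144 × 9.62 = 0.2062 mmol/kg
Ksp = 10^(−6.34) = 4.571×10^-7
Ω = [Ca²⁺][CO3²⁻]/Ksp = (5.70×10^-3)(2.062×10^-4) / 4.571×10^-7 = 2.57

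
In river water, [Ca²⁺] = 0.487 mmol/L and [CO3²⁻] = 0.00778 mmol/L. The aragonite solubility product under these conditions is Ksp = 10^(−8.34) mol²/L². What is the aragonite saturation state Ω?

Ksp = 10^(−8.34) = 4.571×10^-9
Ω = [Ca²⁺][CO3²⁻]/Ksp = (0.487×10^-3)(0.00778×10^-3) / 4.571×10^-9 = 0.829

Ω = 0.829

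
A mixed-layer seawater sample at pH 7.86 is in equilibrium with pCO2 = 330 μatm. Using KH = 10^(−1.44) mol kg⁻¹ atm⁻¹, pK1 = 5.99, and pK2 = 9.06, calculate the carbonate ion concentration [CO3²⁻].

[CO3²⁻] = 0.0560 mmol/kg

[CO2*] = KH · pCO2 = 10^(−1.44) × 330×10^-6 = 1.198×10^-5 mol/kg
α₀ = 1/(1 + K1/[H⁺] + K1K2/[H⁺]²) = 1/(1 + 10^+1.87 + 10^+0.67) = 0.01253
DIC = [CO2*]/α₀ = 1.198×10^-5 / 0.01253 = 0.9562 mmol/kg
[CO3²⁻] = α₂·DIC; α₂ = 0.05861, so [CO3²⁻] = 0.05861 × 0.9562 = 0.0560 mmol/kg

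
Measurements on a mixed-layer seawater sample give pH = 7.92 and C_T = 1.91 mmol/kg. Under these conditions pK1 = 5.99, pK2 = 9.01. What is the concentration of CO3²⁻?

α₂ = 1 / (1 + [H⁺]/K2 + [H⁺]²/(K1K2)) = 1 / (1 + 10^+1.09 + 10^-0.84)
   = 1 / (1 + 12.303 + 0.14454) = 1/13.447 = 0.07436
[CO3²⁻] = α₂ × DIC = 0.07436 × 1.91 = 0.142 mmol/kg

[CO3²⁻] = 0.142 mmol/kg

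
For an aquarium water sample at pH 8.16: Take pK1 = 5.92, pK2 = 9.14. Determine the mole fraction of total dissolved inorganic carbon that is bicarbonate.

α₁ = 0.901

α₁ = 1 / (1 + [H⁺]/K1 + K2/[H⁺]) = 1 / (1 + 10^-2.24 + 10^-0.98)
   = 1 / (1 + 0.0057544 + 0.10471) = 1/1.1105 = 0.9005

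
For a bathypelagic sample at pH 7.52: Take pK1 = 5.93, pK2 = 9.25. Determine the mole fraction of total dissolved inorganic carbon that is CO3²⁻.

α₂ = 0.0178

α₂ = 1 / (1 + [H⁺]/K2 + [H⁺]²/(K1K2)) = 1 / (1 + 10^+1.73 + 10^+0.14)
   = 1 / (1 + 53.703 + 1.3804) = 1/56.084 = 0.01783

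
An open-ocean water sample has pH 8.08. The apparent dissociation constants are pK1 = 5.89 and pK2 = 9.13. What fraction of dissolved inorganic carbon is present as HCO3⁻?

α₁ = 1 / (1 + [H⁺]/K1 + K2/[H⁺]) = 1 / (1 + 10^-2.19 + 10^-1.05)
   = 1 / (1 + 0.0064565 + 0.089125) = 1/1.0956 = 0.9128

α₁ = 0.913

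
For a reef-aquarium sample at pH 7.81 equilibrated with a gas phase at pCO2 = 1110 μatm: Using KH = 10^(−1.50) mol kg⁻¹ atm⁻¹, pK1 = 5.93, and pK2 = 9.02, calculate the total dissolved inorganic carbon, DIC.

[CO2*] = KH · pCO2 = 10^(−1.50) × 1110×10^-6 = 3.510×10^-5 mol/kg
α₀ = 1/(1 + K1/[H⁺] + K1K2/[H⁺]²) = 1/(1 + 10^+1.88 + 10^+0.67) = 0.01226
DIC = [CO2*]/α₀ = 3.510×10^-5 / 0.01226 = 2.86 mmol/kg

DIC = 2.86 mmol/kg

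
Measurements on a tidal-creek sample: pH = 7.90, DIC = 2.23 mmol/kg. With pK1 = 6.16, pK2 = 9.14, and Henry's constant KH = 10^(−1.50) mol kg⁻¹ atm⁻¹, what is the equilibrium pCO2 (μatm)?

α₀ = 1 / (1 + K1/[H⁺] + K1K2/[H⁺]²) = 1 / (1 + 10^+1.74 + 10^+0.50)
   = 1 / (1 + 54.954 + 3.1623) = 1/59.116 = 0.01692
[CO2*] = α₀ × DIC = 0.01692 × 2.23 = 0.03772 mmol/kg
pCO2 = [CO2*]/KH = 3.772×10^-5 / 3.162×10^-2 = 1190 μatm

pCO2 = 1190 μatm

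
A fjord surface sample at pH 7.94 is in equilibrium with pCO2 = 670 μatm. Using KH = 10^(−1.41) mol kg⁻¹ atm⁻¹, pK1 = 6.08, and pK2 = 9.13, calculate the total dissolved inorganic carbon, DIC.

[CO2*] = KH · pCO2 = 10^(−1.41) × 670×10^-6 = 2.607×10^-5 mol/kg
α₀ = 1/(1 + K1/[H⁺] + K1K2/[H⁺]²) = 1/(1 + 10^+1.86 + 10^+0.67) = 0.01280
DIC = [CO2*]/α₀ = 2.607×10^-5 / 0.01280 = 2.04 mmol/kg

DIC = 2.04 mmol/kg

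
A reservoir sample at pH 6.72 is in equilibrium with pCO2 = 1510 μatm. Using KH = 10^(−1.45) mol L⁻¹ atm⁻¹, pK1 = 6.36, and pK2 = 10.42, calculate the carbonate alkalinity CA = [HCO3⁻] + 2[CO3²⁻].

[CO2*] = KH · pCO2 = 10^(−1.45) × 1510×10^-6 = 5.358×10^-5 mol/L
α₀ = 1/(1 + K1/[H⁺] + K1K2/[H⁺]²) = 1/(1 + 10^+0.36 + 10^-3.34) = 0.3038
DIC = [CO2*]/α₀ = 5.358×10^-5 / 0.3038 = 0.1763 mmol/L
CA = (α₁ + 2α₂)·DIC = (0.6960 + 2×0.0001389) × 0.1763 = 0.123 mmol/L

CA = 0.123 mmol/L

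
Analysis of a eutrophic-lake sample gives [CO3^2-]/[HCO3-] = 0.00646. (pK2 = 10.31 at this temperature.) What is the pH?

pH = 8.12

From K2 = [H⁺][CO3^2-]/[HCO3-]:  pH = pK2 + log₁₀([CO3^2-]/[HCO3-])
log₁₀(0.00646) = -2.190
pH = 10.31 + (-2.190) = 8.12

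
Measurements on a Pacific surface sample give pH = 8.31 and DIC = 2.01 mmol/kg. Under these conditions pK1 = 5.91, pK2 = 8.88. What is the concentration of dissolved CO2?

α₀ = 1 / (1 + K1/[H⁺] + K1K2/[H⁺]²) = 1 / (1 + 10^+2.40 + 10^+1.83)
   = 1 / (1 + 251.19 + 67.608) = 1/319.80 = 0.003127
[CO2*] = α₀ × DIC = 0.003127 × 2.01 = 0.00629 mmol/kg = 6.29 μmol/kg

[CO2*] = 6.29 μmol/kg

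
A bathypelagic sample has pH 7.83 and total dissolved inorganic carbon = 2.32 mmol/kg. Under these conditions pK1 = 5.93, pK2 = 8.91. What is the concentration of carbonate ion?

[CO3²⁻] = 0.176 mmol/kg

α₂ = 1 / (1 + [H⁺]/K2 + [H⁺]²/(K1K2)) = 1 / (1 + 10^+1.08 + 10^-0.82)
   = 1 / (1 + 12.023 + 0.15136) = 1/13.174 = 0.07591
[CO3²⁻] = α₂ × DIC = 0.07591 × 2.32 = 0.176 mmol/kg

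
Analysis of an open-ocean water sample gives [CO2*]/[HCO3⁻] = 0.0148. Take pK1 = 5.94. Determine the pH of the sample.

pH = 7.77

From K1 = [H⁺][HCO3⁻]/[CO2*]:  pH = pK1 − log₁₀([CO2*]/[HCO3⁻])
log₁₀(0.0148) = -1.830
pH = 5.94 − (-1.830) = 7.77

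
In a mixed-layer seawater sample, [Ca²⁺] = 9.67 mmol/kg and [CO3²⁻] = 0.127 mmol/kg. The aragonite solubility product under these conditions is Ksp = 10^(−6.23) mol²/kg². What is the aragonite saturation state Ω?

Ω = 2.09

Ksp = 10^(−6.23) = 5.888×10^-7
Ω = [Ca²⁺][CO3²⁻]/Ksp = (9.67×10^-3)(0.127×10^-3) / 5.888×10^-7 = 2.09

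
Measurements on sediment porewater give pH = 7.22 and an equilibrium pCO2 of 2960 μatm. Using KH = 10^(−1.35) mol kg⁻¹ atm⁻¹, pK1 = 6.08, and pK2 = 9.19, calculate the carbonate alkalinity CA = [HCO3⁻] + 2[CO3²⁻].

[CO2*] = KH · pCO2 = 10^(−1.35) × 2960×10^-6 = 1.322×10^-4 mol/kg
α₀ = 1/(1 + K1/[H⁺] + K1K2/[H⁺]²) = 1/(1 + 10^+1.14 + 10^-0.83) = 0.06688
DIC = [CO2*]/α₀ = 1.322×10^-4 / 0.06688 = 1.977 mmol/kg
CA = (α₁ + 2α₂)·DIC = (0.9232 + 2×0.009893) × 1.977 = 1.86 mmol/kg

CA = 1.86 mmol/kg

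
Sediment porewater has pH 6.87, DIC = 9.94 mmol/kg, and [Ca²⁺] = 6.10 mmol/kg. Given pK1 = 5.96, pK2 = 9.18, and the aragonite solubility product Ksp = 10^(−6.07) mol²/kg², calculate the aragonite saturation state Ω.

α₂ = 1 / (1 + [H⁺]/K2 + [H⁺]²/(K1K2)) = 1 / (1 + 10^+2.31 + 10^+1.40)
   = 1 / (1 + 204.17 + 25.119) = 1/230.29 = 0.004342
[CO3²⁻] = α₂ × DIC = 0.004342 × 9.94 = 0.04316 mmol/kg
Ksp = 10^(−6.07) = 8.511×10^-7
Ω = [Ca²⁺][CO3²⁻]/Ksp = (6.10×10^-3)(4.316×10^-5) / 8.511×10^-7 = 0.309

Ω = 0.309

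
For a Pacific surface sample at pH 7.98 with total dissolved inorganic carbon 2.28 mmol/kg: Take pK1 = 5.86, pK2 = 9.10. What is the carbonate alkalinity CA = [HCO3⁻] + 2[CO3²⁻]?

CA = 2.42 mmol/kg

CA = [HCO3⁻] + 2[CO3²⁻] = (α₁ + 2α₂)·DIC
At pH 7.98: [H⁺]/K1 = 10^-2.12 = 0.0075858, K2/[H⁺] = 10^-1.12 = 0.075858
α₁ = 1/(1 + 0.0075858 + 0.075858) = 1/1.0834 = 0.9230; α₂ = α₁·K2/[H⁺] = 0.07002
α₁ + 2α₂ = 1.0630
CA = 1.0630 × 2.28 = 2.42 mmol/kg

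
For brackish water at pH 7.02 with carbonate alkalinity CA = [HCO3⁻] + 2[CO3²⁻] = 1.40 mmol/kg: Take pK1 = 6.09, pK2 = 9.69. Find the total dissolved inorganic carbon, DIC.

DIC = 1.56 mmol/kg

CA = [HCO3⁻] + 2[CO3²⁻] = (α₁ + 2α₂)·DIC
At pH 7.02: [H⁺]/K1 = 10^-0.93 = 0.11749, K2/[H⁺] = 10^-2.67 = 0.0021380
α₁ = 1/(1 + 0.11749 + 0.0021380) = 1/1.1196 = 0.8932; α₂ = α₁·K2/[H⁺] = 0.001910
α₁ + 2α₂ = 0.8970
DIC = CA / (α₁ + 2α₂) = 1.40 / 0.8970 = 1.56 mmol/kg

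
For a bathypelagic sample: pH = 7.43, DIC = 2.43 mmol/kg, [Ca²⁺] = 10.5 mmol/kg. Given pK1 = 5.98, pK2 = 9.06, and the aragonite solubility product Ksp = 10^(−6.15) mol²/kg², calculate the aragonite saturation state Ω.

α₂ = 1 / (1 + [H⁺]/K2 + [H⁺]²/(K1K2)) = 1 / (1 + 10^+1.63 + 10^+0.18)
   = 1 / (1 + 42.658 + 1.5136) = 1/45.172 = 0.02214
[CO3²⁻] = α₂ × DIC = 0.02214 × 2.43 = 0.05379 mmol/kg
Ksp = 10^(−6.15) = 7.079×10^-7
Ω = [Ca²⁺][CO3²⁻]/Ksp = (10.5×10^-3)(5.379×10^-5) / 7.079×10^-7 = 0.798

Ω = 0.798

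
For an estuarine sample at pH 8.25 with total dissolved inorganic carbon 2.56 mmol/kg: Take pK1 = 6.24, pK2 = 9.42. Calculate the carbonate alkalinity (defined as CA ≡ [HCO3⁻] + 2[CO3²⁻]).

CA = [HCO3⁻] + 2[CO3²⁻] = (α₁ + 2α₂)·DIC
At pH 8.25: [H⁺]/K1 = 10^-2.01 = 0.0097724, K2/[H⁺] = 10^-1.17 = 0.067608
α₁ = 1/(1 + 0.0097724 + 0.067608) = 1/1.0774 = 0.9282; α₂ = α₁·K2/[H⁺] = 0.06275
α₁ + 2α₂ = 1.0537
CA = 1.0537 × 2.56 = 2.70 mmol/kg

CA = 2.70 mmol/kg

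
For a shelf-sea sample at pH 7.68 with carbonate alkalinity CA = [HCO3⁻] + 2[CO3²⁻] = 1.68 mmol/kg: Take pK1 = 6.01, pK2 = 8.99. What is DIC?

CA = [HCO3⁻] + 2[CO3²⁻] = (α₁ + 2α₂)·DIC
At pH 7.68: [H⁺]/K1 = 10^-1.67 = 0.021380, K2/[H⁺] = 10^-1.31 = 0.048978
α₁ = 1/(1 + 0.021380 + 0.048978) = 1/1.0704 = 0.9343; α₂ = α₁·K2/[H⁺] = 0.04576
α₁ + 2α₂ = 1.0258
DIC = CA / (α₁ + 2α₂) = 1.68 / 1.0258 = 1.64 mmol/kg

DIC = 1.64 mmol/kg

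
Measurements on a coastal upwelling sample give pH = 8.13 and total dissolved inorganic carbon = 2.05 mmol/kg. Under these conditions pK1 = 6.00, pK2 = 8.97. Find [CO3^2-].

α₂ = 1 / (1 + [H⁺]/K2 + [H⁺]²/(K1K2)) = 1 / (1 + 10^+0.84 + 10^-1.29)
   = 1 / (1 + 6.9183 + 0.051286) = 1/7.9696 = 0.1255
[CO3²⁻] = α₂ × DIC = 0.1255 × 2.05 = 0.257 mmol/kg

[CO3²⁻] = 0.257 mmol/kg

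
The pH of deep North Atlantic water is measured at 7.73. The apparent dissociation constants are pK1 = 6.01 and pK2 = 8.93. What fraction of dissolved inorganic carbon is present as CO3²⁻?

α₂ = 0.0583

α₂ = 1 / (1 + [H⁺]/K2 + [H⁺]²/(K1K2)) = 1 / (1 + 10^+1.20 + 10^-0.52)
   = 1 / (1 + 15.849 + 0.30200) = 1/17.151 = 0.05831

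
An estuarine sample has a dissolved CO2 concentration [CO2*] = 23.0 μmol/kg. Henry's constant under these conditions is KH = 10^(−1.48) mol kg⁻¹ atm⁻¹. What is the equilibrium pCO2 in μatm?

pCO2 = 695 μatm

KH = 10^(−1.48) = 3.311×10^-2 mol kg⁻¹ atm⁻¹
pCO2 = [CO2*]/KH = 23.0×10^-6 / 3.311×10^-2 = 6.95×10^-4 atm = 695 μatm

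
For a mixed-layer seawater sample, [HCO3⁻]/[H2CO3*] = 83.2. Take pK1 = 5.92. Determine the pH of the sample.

pH = 7.84

From K1 = [H⁺][HCO3⁻]/[H2CO3*]:  pH = pK1 + log₁₀([HCO3⁻]/[H2CO3*])
log₁₀(83.2) = +1.920
pH = 5.92 + (+1.920) = 7.84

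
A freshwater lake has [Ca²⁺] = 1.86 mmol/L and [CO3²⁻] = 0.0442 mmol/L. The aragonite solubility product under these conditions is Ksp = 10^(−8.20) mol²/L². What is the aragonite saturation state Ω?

Ω = 13.0

Ksp = 10^(−8.20) = 6.310×10^-9
Ω = [Ca²⁺][CO3²⁻]/Ksp = (1.86×10^-3)(0.0442×10^-3) / 6.310×10^-9 = 13.0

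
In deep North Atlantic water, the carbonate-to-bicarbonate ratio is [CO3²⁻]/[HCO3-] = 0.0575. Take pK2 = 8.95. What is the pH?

pH = 7.71

From K2 = [H⁺][CO3²⁻]/[HCO3-]:  pH = pK2 + log₁₀([CO3²⁻]/[HCO3-])
log₁₀(0.0575) = -1.240
pH = 8.95 + (-1.240) = 7.71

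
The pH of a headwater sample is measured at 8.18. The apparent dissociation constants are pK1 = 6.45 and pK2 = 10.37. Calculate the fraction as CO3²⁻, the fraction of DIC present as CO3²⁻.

α₂ = 0.00630

α₂ = 1 / (1 + [H⁺]/K2 + [H⁺]²/(K1K2)) = 1 / (1 + 10^+2.19 + 10^+0.46)
   = 1 / (1 + 154.88 + 2.8840) = 1/158.77 = 0.006299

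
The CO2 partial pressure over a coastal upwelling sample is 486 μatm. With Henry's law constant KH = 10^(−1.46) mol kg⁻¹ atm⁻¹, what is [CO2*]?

KH = 10^(−1.46) = 3.467×10^-2 mol kg⁻¹ atm⁻¹
[CO2*] = KH · pCO2 = 3.467×10^-2 × 486×10^-6 atm = 1.69×10^-5 mol/kg

[CO2*] = 16.9 μmol/kg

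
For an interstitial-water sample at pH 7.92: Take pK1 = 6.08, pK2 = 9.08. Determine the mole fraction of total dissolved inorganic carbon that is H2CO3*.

α₀ = 1 / (1 + K1/[H⁺] + K1K2/[H⁺]²) = 1 / (1 + 10^+1.84 + 10^+0.68)
   = 1 / (1 + 69.183 + 4.7863) = 1/74.969 = 0.01334

α₀ = 0.0133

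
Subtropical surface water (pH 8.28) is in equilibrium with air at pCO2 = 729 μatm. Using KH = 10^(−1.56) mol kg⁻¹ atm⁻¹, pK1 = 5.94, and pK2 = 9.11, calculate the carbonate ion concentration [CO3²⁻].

[CO3²⁻] = 0.650 mmol/kg

[CO2*] = KH · pCO2 = 10^(−1.56) × 729×10^-6 = 2.008×10^-5 mol/kg
α₀ = 1/(1 + K1/[H⁺] + K1K2/[H⁺]²) = 1/(1 + 10^+2.34 + 10^+1.51) = 0.003966
DIC = [CO2*]/α₀ = 2.008×10^-5 / 0.003966 = 5.062 mmol/kg
[CO3²⁻] = α₂·DIC; α₂ = 0.1283, so [CO3²⁻] = 0.1283 × 5.062 = 0.650 mmol/kg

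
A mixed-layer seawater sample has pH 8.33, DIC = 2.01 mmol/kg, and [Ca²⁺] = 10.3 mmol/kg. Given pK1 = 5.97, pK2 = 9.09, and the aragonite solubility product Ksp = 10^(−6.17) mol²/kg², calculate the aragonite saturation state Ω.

α₂ = 1 / (1 + [H⁺]/K2 + [H⁺]²/(K1K2)) = 1 / (1 + 10^+0.76 + 10^-1.60)
   = 1 / (1 + 5.7544 + 0.025119) = 1/6.7795 = 0.1475
[CO3²⁻] = α₂ × DIC = 0.1475 × 2.01 = 0.2965 mmol/kg
Ksp = 10^(−6.17) = 6.761×10^-7
Ω = [Ca²⁺][CO3²⁻]/Ksp = (10.3×10^-3)(2.965×10^-4) / 6.761×10^-7 = 4.52

Ω = 4.52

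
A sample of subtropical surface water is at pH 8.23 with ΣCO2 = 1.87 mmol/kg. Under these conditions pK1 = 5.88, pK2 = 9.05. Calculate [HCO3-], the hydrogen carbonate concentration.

α₁ = 1 / (1 + [H⁺]/K1 + K2/[H⁺]) = 1 / (1 + 10^-2.35 + 10^-0.82)
   = 1 / (1 + 0.0044668 + 0.15136) = 1/1.1558 = 0.8652
[HCO3⁻] = α₁ × DIC = 0.8652 × 1.87 = 1.62 mmol/kg

[HCO3⁻] = 1.62 mmol/kg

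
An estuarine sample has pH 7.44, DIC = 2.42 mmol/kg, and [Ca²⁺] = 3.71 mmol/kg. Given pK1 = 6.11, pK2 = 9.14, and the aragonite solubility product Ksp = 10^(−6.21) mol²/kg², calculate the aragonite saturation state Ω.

α₂ = 1 / (1 + [H⁺]/K2 + [H⁺]²/(K1K2)) = 1 / (1 + 10^+1.70 + 10^+0.37)
   = 1 / (1 + 50.119 + 2.3442) = 1/53.463 = 0.01870
[CO3²⁻] = α₂ × DIC = 0.01870 × 2.42 = 0.04526 mmol/kg
Ksp = 10^(−6.21) = 6.166×10^-7
Ω = [Ca²⁺][CO3²⁻]/Ksp = (3.71×10^-3)(4.526×10^-5) / 6.166×10^-7 = 0.272

Ω = 0.272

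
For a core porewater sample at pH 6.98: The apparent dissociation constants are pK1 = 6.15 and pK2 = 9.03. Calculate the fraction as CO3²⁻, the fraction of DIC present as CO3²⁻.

α₂ = 1 / (1 + [H⁺]/K2 + [H⁺]²/(K1K2)) = 1 / (1 + 10^+2.05 + 10^+1.22)
   = 1 / (1 + 112.20 + 16.596) = 1/129.80 = 0.007704

α₂ = 0.00770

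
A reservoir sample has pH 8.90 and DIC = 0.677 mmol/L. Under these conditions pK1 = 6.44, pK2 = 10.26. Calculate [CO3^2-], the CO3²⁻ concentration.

[CO3²⁻] = 0.0282 mmol/L

α₂ = 1 / (1 + [H⁺]/K2 + [H⁺]²/(K1K2)) = 1 / (1 + 10^+1.36 + 10^-1.10)
   = 1 / (1 + 22.909 + 0.079433) = 1/23.988 = 0.04169
[CO3²⁻] = α₂ × DIC = 0.04169 × 0.677 = 0.0282 mmol/L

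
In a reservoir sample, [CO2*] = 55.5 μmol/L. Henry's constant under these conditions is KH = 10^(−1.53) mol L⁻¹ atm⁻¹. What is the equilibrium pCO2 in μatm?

pCO2 = 1880 μatm

KH = 10^(−1.53) = 2.951×10^-2 mol L⁻¹ atm⁻¹
pCO2 = [CO2*]/KH = 55.5×10^-6 / 2.951×10^-2 = 1.88×10^-3 atm = 1880 μatm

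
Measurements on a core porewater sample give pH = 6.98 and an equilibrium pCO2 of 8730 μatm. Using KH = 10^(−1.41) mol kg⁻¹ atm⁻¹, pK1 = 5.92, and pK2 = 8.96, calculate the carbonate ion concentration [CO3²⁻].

[CO3²⁻] = 0.0408 mmol/kg

[CO2*] = KH · pCO2 = 10^(−1.41) × 8730×10^-6 = 3.396×10^-4 mol/kg
α₀ = 1/(1 + K1/[H⁺] + K1K2/[H⁺]²) = 1/(1 + 10^+1.06 + 10^-0.92) = 0.07935
DIC = [CO2*]/α₀ = 3.396×10^-4 / 0.07935 = 4.280 mmol/kg
[CO3²⁻] = α₂·DIC; α₂ = 0.009540, so [CO3²⁻] = 0.009540 × 4.280 = 0.0408 mmol/kg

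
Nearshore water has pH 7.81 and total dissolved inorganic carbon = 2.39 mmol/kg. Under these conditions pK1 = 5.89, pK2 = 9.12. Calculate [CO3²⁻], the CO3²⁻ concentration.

α₂ = 1 / (1 + [H⁺]/K2 + [H⁺]²/(K1K2)) = 1 / (1 + 10^+1.31 + 10^-0.61)
   = 1 / (1 + 20.417 + 0.24547) = 1/21.663 = 0.04616
[CO3²⁻] = α₂ × DIC = 0.04616 × 2.39 = 0.110 mmol/kg

[CO3²⁻] = 0.110 mmol/kg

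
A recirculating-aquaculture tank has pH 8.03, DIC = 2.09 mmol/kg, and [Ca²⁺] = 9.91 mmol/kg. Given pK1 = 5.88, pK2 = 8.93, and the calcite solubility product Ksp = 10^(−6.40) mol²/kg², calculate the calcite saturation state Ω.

Ω = 5.78

α₂ = 1 / (1 + [H⁺]/K2 + [H⁺]²/(K1K2)) = 1 / (1 + 10^+0.90 + 10^-1.25)
   = 1 / (1 + 7.9433 + 0.056234) = 1/8.9995 = 0.1111
[CO3²⁻] = α₂ × DIC = 0.1111 × 2.09 = 0.2322 mmol/kg
Ksp = 10^(−6.40) = 3.981×10^-7
Ω = [Ca²⁺][CO3²⁻]/Ksp = (9.91×10^-3)(2.322×10^-4) / 3.981×10^-7 = 5.78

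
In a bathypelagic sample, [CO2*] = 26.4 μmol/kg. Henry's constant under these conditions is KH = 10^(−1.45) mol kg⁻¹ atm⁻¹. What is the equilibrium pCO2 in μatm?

pCO2 = 744 μatm

KH = 10^(−1.45) = 3.548×10^-2 mol kg⁻¹ atm⁻¹
pCO2 = [CO2*]/KH = 26.4×10^-6 / 3.548×10^-2 = 7.44×10^-4 atm = 744 μatm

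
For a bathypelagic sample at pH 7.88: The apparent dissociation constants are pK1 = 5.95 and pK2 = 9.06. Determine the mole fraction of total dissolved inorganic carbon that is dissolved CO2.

α₀ = 0.0109

α₀ = 1 / (1 + K1/[H⁺] + K1K2/[H⁺]²) = 1 / (1 + 10^+1.93 + 10^+0.75)
   = 1 / (1 + 85.114 + 5.6234) = 1/91.737 = 0.01090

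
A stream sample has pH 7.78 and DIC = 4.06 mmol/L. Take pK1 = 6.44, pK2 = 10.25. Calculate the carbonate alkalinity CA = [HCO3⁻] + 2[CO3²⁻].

CA = [HCO3⁻] + 2[CO3²⁻] = (α₁ + 2α₂)·DIC
At pH 7.78: [H⁺]/K1 = 10^-1.34 = 0.045709, K2/[H⁺] = 10^-2.47 = 0.0033884
α₁ = 1/(1 + 0.045709 + 0.0033884) = 1/1.0491 = 0.9532; α₂ = α₁·K2/[H⁺] = 0.003230
α₁ + 2α₂ = 0.9597
CA = 0.9597 × 4.06 = 3.90 mmol/L

CA = 3.90 mmol/L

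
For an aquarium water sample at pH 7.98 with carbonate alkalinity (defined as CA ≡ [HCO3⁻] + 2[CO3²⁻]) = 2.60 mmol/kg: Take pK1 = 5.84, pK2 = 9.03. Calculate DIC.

CA = [HCO3⁻] + 2[CO3²⁻] = (α₁ + 2α₂)·DIC
At pH 7.98: [H⁺]/K1 = 10^-2.14 = 0.0072444, K2/[H⁺] = 10^-1.05 = 0.089125
α₁ = 1/(1 + 0.0072444 + 0.089125) = 1/1.0964 = 0.9121; α₂ = α₁·K2/[H⁺] = 0.08129
α₁ + 2α₂ = 1.0747
DIC = CA / (α₁ + 2α₂) = 2.60 / 1.0747 = 2.42 mmol/kg

DIC = 2.42 mmol/kg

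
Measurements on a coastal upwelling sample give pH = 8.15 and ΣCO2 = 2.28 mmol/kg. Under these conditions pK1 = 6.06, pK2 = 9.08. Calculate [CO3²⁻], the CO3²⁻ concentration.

α₂ = 1 / (1 + [H⁺]/K2 + [H⁺]²/(K1K2)) = 1 / (1 + 10^+0.93 + 10^-1.16)
   = 1 / (1 + 8.5114 + 0.069183) = 1/9.5806 = 0.1044
[CO3²⁻] = α₂ × DIC = 0.1044 × 2.28 = 0.238 mmol/kg

[CO3²⁻] = 0.238 mmol/kg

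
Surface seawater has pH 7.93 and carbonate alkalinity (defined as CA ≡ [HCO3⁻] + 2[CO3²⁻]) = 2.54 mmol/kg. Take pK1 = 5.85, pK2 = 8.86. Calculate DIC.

DIC = 2.32 mmol/kg

CA = [HCO3⁻] + 2[CO3²⁻] = (α₁ + 2α₂)·DIC
At pH 7.93: [H⁺]/K1 = 10^-2.08 = 0.0083176, K2/[H⁺] = 10^-0.93 = 0.11749
α₁ = 1/(1 + 0.0083176 + 0.11749) = 1/1.1258 = 0.8883; α₂ = α₁·K2/[H⁺] = 0.1044
α₁ + 2α₂ = 1.0970
DIC = CA / (α₁ + 2α₂) = 2.54 / 1.0970 = 2.32 mmol/kg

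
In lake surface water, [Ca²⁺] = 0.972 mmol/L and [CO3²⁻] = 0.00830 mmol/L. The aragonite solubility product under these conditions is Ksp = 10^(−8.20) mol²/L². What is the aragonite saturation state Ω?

Ω = 1.28

Ksp = 10^(−8.20) = 6.310×10^-9
Ω = [Ca²⁺][CO3²⁻]/Ksp = (0.972×10^-3)(0.00830×10^-3) / 6.310×10^-9 = 1.28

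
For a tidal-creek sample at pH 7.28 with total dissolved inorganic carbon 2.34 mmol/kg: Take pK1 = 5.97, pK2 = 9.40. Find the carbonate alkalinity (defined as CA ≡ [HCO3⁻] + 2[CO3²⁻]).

CA = 2.25 mmol/kg

CA = [HCO3⁻] + 2[CO3²⁻] = (α₁ + 2α₂)·DIC
At pH 7.28: [H⁺]/K1 = 10^-1.31 = 0.048978, K2/[H⁺] = 10^-2.12 = 0.0075858
α₁ = 1/(1 + 0.048978 + 0.0075858) = 1/1.0566 = 0.9465; α₂ = α₁·K2/[H⁺] = 0.007180
α₁ + 2α₂ = 0.9608
CA = 0.9608 × 2.34 = 2.25 mmol/kg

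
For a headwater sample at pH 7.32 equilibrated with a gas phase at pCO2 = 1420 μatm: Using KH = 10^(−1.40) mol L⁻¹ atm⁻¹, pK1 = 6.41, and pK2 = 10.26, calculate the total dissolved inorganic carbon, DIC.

DIC = 0.517 mmol/L

[CO2*] = KH · pCO2 = 10^(−1.40) × 1420×10^-6 = 5.653×10^-5 mol/L
α₀ = 1/(1 + K1/[H⁺] + K1K2/[H⁺]²) = 1/(1 + 10^+0.91 + 10^-2.03) = 0.1094
DIC = [CO2*]/α₀ = 5.653×10^-5 / 0.1094 = 0.517 mmol/L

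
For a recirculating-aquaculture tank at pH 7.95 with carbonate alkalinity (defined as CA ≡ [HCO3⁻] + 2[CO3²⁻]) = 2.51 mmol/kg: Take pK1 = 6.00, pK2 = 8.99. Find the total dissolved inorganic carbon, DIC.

CA = [HCO3⁻] + 2[CO3²⁻] = (α₁ + 2α₂)·DIC
At pH 7.95: [H⁺]/K1 = 10^-1.95 = 0.011220, K2/[H⁺] = 10^-1.04 = 0.091201
α₁ = 1/(1 + 0.011220 + 0.091201) = 1/1.1024 = 0.9071; α₂ = α₁·K2/[H⁺] = 0.08273
α₁ + 2α₂ = 1.0726
DIC = CA / (α₁ + 2α₂) = 2.51 / 1.0726 = 2.34 mmol/kg

DIC = 2.34 mmol/kg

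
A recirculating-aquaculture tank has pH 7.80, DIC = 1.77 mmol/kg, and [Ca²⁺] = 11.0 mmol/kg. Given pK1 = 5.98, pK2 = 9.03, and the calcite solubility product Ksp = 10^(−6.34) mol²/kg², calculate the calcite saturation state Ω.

Ω = 2.34

α₂ = 1 / (1 + [H⁺]/K2 + [H⁺]²/(K1K2)) = 1 / (1 + 10^+1.23 + 10^-0.59)
   = 1 / (1 + 16.982 + 0.25704) = 1/18.239 = 0.05483
[CO3²⁻] = α₂ × DIC = 0.05483 × 1.77 = 0.09704 mmol/kg
Ksp = 10^(−6.34) = 4.571×10^-7
Ω = [Ca²⁺][CO3²⁻]/Ksp = (11.0×10^-3)(9.704×10^-5) / 4.571×10^-7 = 2.34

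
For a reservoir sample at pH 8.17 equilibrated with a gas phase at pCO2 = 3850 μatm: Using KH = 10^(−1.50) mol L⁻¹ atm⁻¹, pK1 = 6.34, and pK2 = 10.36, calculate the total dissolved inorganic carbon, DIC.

[CO2*] = KH · pCO2 = 10^(−1.50) × 3850×10^-6 = 1.217×10^-4 mol/L
α₀ = 1/(1 + K1/[H⁺] + K1K2/[H⁺]²) = 1/(1 + 10^+1.83 + 10^-0.36) = 0.01448
DIC = [CO2*]/α₀ = 1.217×10^-4 / 0.01448 = 8.41 mmol/L

DIC = 8.41 mmol/L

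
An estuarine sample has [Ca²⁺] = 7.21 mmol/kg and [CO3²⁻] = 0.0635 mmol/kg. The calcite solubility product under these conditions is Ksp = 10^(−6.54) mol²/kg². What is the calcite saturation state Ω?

Ω = 1.59

Ksp = 10^(−6.54) = 2.884×10^-7
Ω = [Ca²⁺][CO3²⁻]/Ksp = (7.21×10^-3)(0.0635×10^-3) / 2.884×10^-7 = 1.59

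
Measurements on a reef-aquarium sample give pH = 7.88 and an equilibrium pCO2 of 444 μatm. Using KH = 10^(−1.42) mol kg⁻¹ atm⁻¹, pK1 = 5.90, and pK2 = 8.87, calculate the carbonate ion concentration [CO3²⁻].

[CO3²⁻] = 0.165 mmol/kg

[CO2*] = KH · pCO2 = 10^(−1.42) × 444×10^-6 = 1.688×10^-5 mol/kg
α₀ = 1/(1 + K1/[H⁺] + K1K2/[H⁺]²) = 1/(1 + 10^+1.98 + 10^+0.99) = 0.009410
DIC = [CO2*]/α₀ = 1.688×10^-5 / 0.009410 = 1.794 mmol/kg
[CO3²⁻] = α₂·DIC; α₂ = 0.09196, so [CO3²⁻] = 0.09196 × 1.794 = 0.165 mmol/kg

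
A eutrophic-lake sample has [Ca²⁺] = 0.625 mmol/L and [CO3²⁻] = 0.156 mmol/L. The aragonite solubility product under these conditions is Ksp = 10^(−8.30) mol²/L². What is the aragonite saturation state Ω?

Ω = 19.5

Ksp = 10^(−8.30) = 5.012×10^-9
Ω = [Ca²⁺][CO3²⁻]/Ksp = (0.625×10^-3)(0.156×10^-3) / 5.012×10^-9 = 19.5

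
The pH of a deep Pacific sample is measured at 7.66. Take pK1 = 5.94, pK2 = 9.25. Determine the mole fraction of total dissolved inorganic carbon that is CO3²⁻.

α₂ = 1 / (1 + [H⁺]/K2 + [H⁺]²/(K1K2)) = 1 / (1 + 10^+1.59 + 10^-0.13)
   = 1 / (1 + 38.905 + 0.74131) = 1/40.646 = 0.02460

α₂ = 0.0246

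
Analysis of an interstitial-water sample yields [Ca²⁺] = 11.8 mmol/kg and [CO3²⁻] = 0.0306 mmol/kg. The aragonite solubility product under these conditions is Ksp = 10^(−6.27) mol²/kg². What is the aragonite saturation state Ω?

Ω = 0.672

Ksp = 10^(−6.27) = 5.370×10^-7
Ω = [Ca²⁺][CO3²⁻]/Ksp = (11.8×10^-3)(0.0306×10^-3) / 5.370×10^-7 = 0.672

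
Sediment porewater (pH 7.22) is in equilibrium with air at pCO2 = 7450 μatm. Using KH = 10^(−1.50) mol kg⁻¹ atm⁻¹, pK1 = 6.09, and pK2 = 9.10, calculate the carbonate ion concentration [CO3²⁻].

[CO3²⁻] = 0.0419 mmol/kg

[CO2*] = KH · pCO2 = 10^(−1.50) × 7450×10^-6 = 2.356×10^-4 mol/kg
α₀ = 1/(1 + K1/[H⁺] + K1K2/[H⁺]²) = 1/(1 + 10^+1.13 + 10^-0.75) = 0.06818
DIC = [CO2*]/α₀ = 2.356×10^-4 / 0.06818 = 3.456 mmol/kg
[CO3²⁻] = α₂·DIC; α₂ = 0.01212, so [CO3²⁻] = 0.01212 × 3.456 = 0.0419 mmol/kg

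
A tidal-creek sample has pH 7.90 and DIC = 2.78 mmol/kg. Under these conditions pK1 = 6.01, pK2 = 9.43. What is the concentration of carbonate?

α₂ = 1 / (1 + [H⁺]/K2 + [H⁺]²/(K1K2)) = 1 / (1 + 10^+1.53 + 10^-0.36)
   = 1 / (1 + 33.884 + 0.43652) = 1/35.321 = 0.02831
[CO3²⁻] = α₂ × DIC = 0.02831 × 2.78 = 0.0787 mmol/kg

[CO3²⁻] = 0.0787 mmol/kg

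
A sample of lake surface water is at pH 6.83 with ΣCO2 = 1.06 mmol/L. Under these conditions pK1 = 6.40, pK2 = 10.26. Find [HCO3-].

[HCO3⁻] = 0.773 mmol/L

α₁ = 1 / (1 + [H⁺]/K1 + K2/[H⁺]) = 1 / (1 + 10^-0.43 + 10^-3.43)
   = 1 / (1 + 0.37154 + 0.00037154) = 1/1.3719 = 0.7289
[HCO3⁻] = α₁ × DIC = 0.7289 × 1.06 = 0.773 mmol/L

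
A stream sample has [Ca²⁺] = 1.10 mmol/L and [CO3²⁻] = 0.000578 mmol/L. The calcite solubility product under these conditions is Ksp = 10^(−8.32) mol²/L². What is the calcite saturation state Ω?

Ksp = 10^(−8.32) = 4.786×10^-9
Ω = [Ca²⁺][CO3²⁻]/Ksp = (1.10×10^-3)(0.000578×10^-3) / 4.786×10^-9 = 0.133

Ω = 0.133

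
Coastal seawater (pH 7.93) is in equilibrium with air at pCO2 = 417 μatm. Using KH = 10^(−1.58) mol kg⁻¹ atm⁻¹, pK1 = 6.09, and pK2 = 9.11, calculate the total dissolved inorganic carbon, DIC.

DIC = 0.820 mmol/kg

[CO2*] = KH · pCO2 = 10^(−1.58) × 417×10^-6 = 1.097×10^-5 mol/kg
α₀ = 1/(1 + K1/[H⁺] + K1K2/[H⁺]²) = 1/(1 + 10^+1.84 + 10^+0.66) = 0.01338
DIC = [CO2*]/α₀ = 1.097×10^-5 / 0.01338 = 0.820 mmol/kg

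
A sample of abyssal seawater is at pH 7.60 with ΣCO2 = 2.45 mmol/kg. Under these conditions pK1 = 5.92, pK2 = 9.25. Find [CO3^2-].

[CO3²⁻] = 0.0526 mmol/kg

α₂ = 1 / (1 + [H⁺]/K2 + [H⁺]²/(K1K2)) = 1 / (1 + 10^+1.65 + 10^-0.03)
   = 1 / (1 + 44.668 + 0.93325) = 1/46.602 = 0.02146
[CO3²⁻] = α₂ × DIC = 0.02146 × 2.45 = 0.0526 mmol/kg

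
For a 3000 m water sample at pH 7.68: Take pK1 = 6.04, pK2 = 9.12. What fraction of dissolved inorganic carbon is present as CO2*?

α₀ = 1 / (1 + K1/[H⁺] + K1K2/[H⁺]²) = 1 / (1 + 10^+1.64 + 10^+0.20)
   = 1 / (1 + 43.652 + 1.5849) = 1/46.236 = 0.02163

α₀ = 0.0216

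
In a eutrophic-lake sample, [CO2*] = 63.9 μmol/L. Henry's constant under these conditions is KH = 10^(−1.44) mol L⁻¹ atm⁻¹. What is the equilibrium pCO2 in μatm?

KH = 10^(−1.44) = 3.631×10^-2 mol L⁻¹ atm⁻¹
pCO2 = [CO2*]/KH = 63.9×10^-6 / 3.631×10^-2 = 1.76×10^-3 atm = 1760 μatm

pCO2 = 1760 μatm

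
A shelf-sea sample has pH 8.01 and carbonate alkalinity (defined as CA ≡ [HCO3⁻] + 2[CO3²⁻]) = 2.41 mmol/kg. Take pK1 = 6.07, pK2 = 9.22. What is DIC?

DIC = 2.30 mmol/kg

CA = [HCO3⁻] + 2[CO3²⁻] = (α₁ + 2α₂)·DIC
At pH 8.01: [H⁺]/K1 = 10^-1.94 = 0.011482, K2/[H⁺] = 10^-1.21 = 0.061660
α₁ = 1/(1 + 0.011482 + 0.061660) = 1/1.0731 = 0.9318; α₂ = α₁·K2/[H⁺] = 0.05746
α₁ + 2α₂ = 1.0468
DIC = CA / (α₁ + 2α₂) = 2.41 / 1.0468 = 2.30 mmol/kg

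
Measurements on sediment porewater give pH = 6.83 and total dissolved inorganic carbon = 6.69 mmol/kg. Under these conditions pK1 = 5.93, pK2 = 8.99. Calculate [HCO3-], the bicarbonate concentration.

α₁ = 1 / (1 + [H⁺]/K1 + K2/[H⁺]) = 1 / (1 + 10^-0.90 + 10^-2.16)
   = 1 / (1 + 0.12589 + 0.0069183) = 1/1.1328 = 0.8828
[HCO3⁻] = α₁ × DIC = 0.8828 × 6.69 = 5.91 mmol/kg

[HCO3⁻] = 5.91 mmol/kg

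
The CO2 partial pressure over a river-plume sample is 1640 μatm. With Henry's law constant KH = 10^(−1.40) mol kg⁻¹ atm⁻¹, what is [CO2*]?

[CO2*] = 65.3 μmol/kg

KH = 10^(−1.40) = 3.981×10^-2 mol kg⁻¹ atm⁻¹
[CO2*] = KH · pCO2 = 3.981×10^-2 × 1640×10^-6 atm = 6.53×10^-5 mol/kg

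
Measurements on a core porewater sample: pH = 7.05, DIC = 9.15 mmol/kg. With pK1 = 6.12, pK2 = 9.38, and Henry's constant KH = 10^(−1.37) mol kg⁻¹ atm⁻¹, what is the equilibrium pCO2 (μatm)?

pCO2 = 2.25×10^4 μatm

α₀ = 1 / (1 + K1/[H⁺] + K1K2/[H⁺]²) = 1 / (1 + 10^+0.93 + 10^-1.40)
   = 1 / (1 + 8.5114 + 0.039811) = 1/9.5512 = 0.1047
[CO2*] = α₀ × DIC = 0.1047 × 9.15 = 0.9580 mmol/kg
pCO2 = [CO2*]/KH = 9.580×10^-4 / 4.266×10^-2 = 2.25×10^4 μatm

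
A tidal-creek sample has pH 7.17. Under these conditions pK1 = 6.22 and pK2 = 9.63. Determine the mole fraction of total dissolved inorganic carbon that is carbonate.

α₂ = 0.00311

α₂ = 1 / (1 + [H⁺]/K2 + [H⁺]²/(K1K2)) = 1 / (1 + 10^+2.46 + 10^+1.51)
   = 1 / (1 + 288.40 + 32.359) = 1/321.76 = 0.003108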